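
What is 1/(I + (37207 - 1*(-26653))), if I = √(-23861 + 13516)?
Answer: 12772/815621989 - I*√10345/4078109945 ≈ 1.5659e-5 - 2.4941e-8*I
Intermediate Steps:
I = I*√10345 (I = √(-10345) = I*√10345 ≈ 101.71*I)
1/(I + (37207 - 1*(-26653))) = 1/(I*√10345 + (37207 - 1*(-26653))) = 1/(I*√10345 + (37207 + 26653)) = 1/(I*√10345 + 63860) = 1/(63860 + I*√10345)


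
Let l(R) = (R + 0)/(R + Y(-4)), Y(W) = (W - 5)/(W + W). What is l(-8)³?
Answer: 262144/166375 ≈ 1.5756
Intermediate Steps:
Y(W) = (-5 + W)/(2*W) (Y(W) = (-5 + W)/((2*W)) = (-5 + W)*(1/(2*W)) = (-5 + W)/(2*W))
l(R) = R/(9/8 + R) (l(R) = (R + 0)/(R + (½)*(-5 - 4)/(-4)) = R/(R + (½)*(-¼)*(-9)) = R/(R + 9/8) = R/(9/8 + R))
l(-8)³ = (8*(-8)/(9 + 8*(-8)))³ = (8*(-8)/(9 - 64))³ = (8*(-8)/(-55))³ = (8*(-8)*(-1/55))³ = (64/55)³ = 262144/166375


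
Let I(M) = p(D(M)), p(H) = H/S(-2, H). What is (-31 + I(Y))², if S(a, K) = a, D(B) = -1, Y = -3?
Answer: 3721/4 ≈ 930.25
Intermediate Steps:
p(H) = -H/2 (p(H) = H/(-2) = H*(-½) = -H/2)
I(M) = ½ (I(M) = -½*(-1) = ½)
(-31 + I(Y))² = (-31 + ½)² = (-61/2)² = 3721/4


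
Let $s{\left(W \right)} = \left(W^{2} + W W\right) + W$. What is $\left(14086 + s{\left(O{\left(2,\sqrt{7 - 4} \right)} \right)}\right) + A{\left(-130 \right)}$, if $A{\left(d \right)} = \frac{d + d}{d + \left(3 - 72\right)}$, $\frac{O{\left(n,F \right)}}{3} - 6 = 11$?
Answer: $\frac{3848721}{199} \approx 19340.0$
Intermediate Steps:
$O{\left(n,F \right)} = 51$ ($O{\left(n,F \right)} = 18 + 3 \cdot 11 = 18 + 33 = 51$)
$A{\left(d \right)} = \frac{2 d}{-69 + d}$ ($A{\left(d \right)} = \frac{2 d}{d - 69} = \frac{2 d}{-69 + d}$)
$s{\left(W \right)} = W + 2 W^{2}$ ($s{\left(W \right)} = \left(W^{2} + W^{2}\right) + W = 2 W^{2} + W = W + 2 W^{2}$)
$\left(14086 + s{\left(O{\left(2,\sqrt{7 - 4} \right)} \right)}\right) + A{\left(-130 \right)} = \left(14086 + 51 \left(1 + 2 \cdot 51\right)\right) + 2 \left(-130\right) \frac{1}{-69 - 130} = \left(14086 + 51 \left(1 + 102\right)\right) + 2 \left(-130\right) \frac{1}{-199} = \left(14086 + 51 \cdot 103\right) + 2 \left(-130\right) \left(- \frac{1}{199}\right) = \left(14086 + 5253\right) + \frac{260}{199} = 19339 + \frac{260}{199} = \frac{3848721}{199}$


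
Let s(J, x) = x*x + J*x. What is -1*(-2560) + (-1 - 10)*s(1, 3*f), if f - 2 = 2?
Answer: 844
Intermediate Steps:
f = 4 (f = 2 + 2 = 4)
s(J, x) = x**2 + J*x
-1*(-2560) + (-1 - 10)*s(1, 3*f) = -1*(-2560) + (-1 - 10)*((3*4)*(1 + 3*4)) = 2560 - 132*(1 + 12) = 2560 - 132*13 = 2560 - 11*156 = 2560 - 1716 = 844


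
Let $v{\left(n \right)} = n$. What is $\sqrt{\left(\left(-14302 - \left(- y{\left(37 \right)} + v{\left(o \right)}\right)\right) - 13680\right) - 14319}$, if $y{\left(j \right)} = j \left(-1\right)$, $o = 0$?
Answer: $i \sqrt{42338} \approx 205.76 i$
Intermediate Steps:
$y{\left(j \right)} = - j$
$\sqrt{\left(\left(-14302 - \left(- y{\left(37 \right)} + v{\left(o \right)}\right)\right) - 13680\right) - 14319} = \sqrt{\left(\left(-14302 - 37\right) - 13680\right) - 14319} = \sqrt{\left(-14339 - 13680\right) - 14319} = \sqrt{-28019 - 14319} = \sqrt{-42338} = i \sqrt{42338}$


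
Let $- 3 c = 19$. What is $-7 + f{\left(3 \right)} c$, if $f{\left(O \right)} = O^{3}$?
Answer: $-178$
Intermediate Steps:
$c = - \frac{19}{3}$ ($c = \left(- \frac{1}{3}\right) 19 = - \frac{19}{3} \approx -6.3333$)
$-7 + f{\left(3 \right)} c = -7 + 3^{3} \left(- \frac{19}{3}\right) = -7 + 27 \left(- \frac{19}{3}\right) = -7 - 171 = -178$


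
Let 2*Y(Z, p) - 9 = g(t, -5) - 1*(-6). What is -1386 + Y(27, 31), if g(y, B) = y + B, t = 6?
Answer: -1378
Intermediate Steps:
g(y, B) = B + y
Y(Z, p) = 8 (Y(Z, p) = 9/2 + ((-5 + 6) - 1*(-6))/2 = 9/2 + (1 + 6)/2 = 9/2 + (1/2)*7 = 9/2 + 7/2 = 8)
-1386 + Y(27, 31) = -1386 + 8 = -1378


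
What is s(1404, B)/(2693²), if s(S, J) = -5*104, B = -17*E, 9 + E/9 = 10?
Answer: -520/7252249 ≈ -7.1702e-5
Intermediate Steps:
E = 9 (E = -81 + 9*10 = -81 + 90 = 9)
B = -153 (B = -17*9 = -153)
s(S, J) = -520
s(1404, B)/(2693²) = -520/(2693²) = -520/7252249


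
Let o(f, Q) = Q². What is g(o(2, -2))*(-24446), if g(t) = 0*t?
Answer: 0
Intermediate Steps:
g(t) = 0
g(o(2, -2))*(-24446) = 0*(-24446) = 0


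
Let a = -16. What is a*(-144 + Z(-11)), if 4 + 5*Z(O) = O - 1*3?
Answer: 11808/5 ≈ 2361.6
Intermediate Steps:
Z(O) = -7/5 + O/5 (Z(O) = -⅘ + (O - 1*3)/5 = -⅘ + (O - 3)/5 = -⅘ + (-3 + O)/5 = -⅘ + (-⅗ + O/5) = -7/5 + O/5)
a*(-144 + Z(-11)) = -16*(-144 + (-7/5 + (⅕)*(-11))) = -16*(-144 + (-7/5 - 11/5)) = -16*(-144 - 18/5) = -16*(-738/5) = 11808/5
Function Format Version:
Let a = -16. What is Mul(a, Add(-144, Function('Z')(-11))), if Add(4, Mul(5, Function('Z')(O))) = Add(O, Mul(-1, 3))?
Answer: Rational(11808, 5) ≈ 2361.6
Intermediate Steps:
Function('Z')(O) = Add(Rational(-7, 5), Mul(Rational(1, 5), O)) (Function('Z')(O) = Add(Rational(-4, 5), Mul(Rational(1, 5), Add(O, Mul(-1, 3)))) = Add(Rational(-4, 5), Mul(Rational(1, 5), Add(O, -3))) = Add(Rational(-4, 5), Mul(Rational(1, 5), Add(-3, O))) = Add(Rational(-4, 5), Add(Rational(-3, 5), Mul(Rational(1, 5), O))) = Add(Rational(-7, 5), Mul(Rational(1, 5), O)))
Mul(a, Add(-144, Function('Z')(-11))) = Mul(-16, Add(-144, Add(Rational(-7, 5), Mul(Rational(1, 5), -11)))) = Mul(-16, Add(-144, Add(Rational(-7, 5), Rational(-11, 5)))) = Mul(-16, Add(-144, Rational(-18, 5))) = Mul(-16, Rational(-738, 5)) = Rational(11808, 5)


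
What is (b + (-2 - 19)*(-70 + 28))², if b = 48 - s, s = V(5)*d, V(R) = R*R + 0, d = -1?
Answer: 912025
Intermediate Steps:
V(R) = R² (V(R) = R² + 0 = R²)
s = -25 (s = 5²*(-1) = 25*(-1) = -25)
b = 73 (b = 48 - 1*(-25) = 48 + 25 = 73)
(b + (-2 - 19)*(-70 + 28))² = (73 + (-2 - 19)*(-70 + 28))² = (73 - 21*(-42))² = (73 + 882)² = 955² = 912025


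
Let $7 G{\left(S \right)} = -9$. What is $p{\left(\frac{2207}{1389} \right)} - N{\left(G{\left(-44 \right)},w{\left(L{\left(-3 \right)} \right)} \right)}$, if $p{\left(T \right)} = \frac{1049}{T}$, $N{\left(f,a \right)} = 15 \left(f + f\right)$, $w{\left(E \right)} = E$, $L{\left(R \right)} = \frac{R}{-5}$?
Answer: $\frac{10795317}{15449} \approx 698.77$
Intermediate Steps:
$G{\left(S \right)} = - \frac{9}{7}$ ($G{\left(S \right)} = \frac{1}{7} \left(-9\right) = - \frac{9}{7}$)
$L{\left(R \right)} = - \frac{R}{5}$ ($L{\left(R \right)} = R \left(- \frac{1}{5}\right) = - \frac{R}{5}$)
$N{\left(f,a \right)} = 30 f$ ($N{\left(f,a \right)} = 15 \cdot 2 f = 30 f$)
$p{\left(\frac{2207}{1389} \right)} - N{\left(G{\left(-44 \right)},w{\left(L{\left(-3 \right)} \right)} \right)} = \frac{1049}{2207 \cdot \frac{1}{1389}} - 30 \left(- \frac{9}{7}\right) = \frac{1049}{2207 \cdot \frac{1}{1389}} - - \frac{270}{7} = \frac{1049}{\frac{2207}{1389}} + \frac{270}{7} = 1049 \cdot \frac{1389}{2207} + \frac{270}{7} = \frac{1457061}{2207} + \frac{270}{7} = \frac{10795317}{15449}$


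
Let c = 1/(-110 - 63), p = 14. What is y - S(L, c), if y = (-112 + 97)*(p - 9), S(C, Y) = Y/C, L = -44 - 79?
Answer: -1595926/21279 ≈ -75.000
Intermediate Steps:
L = -123
c = -1/173 (c = 1/(-173) = -1/173 ≈ -0.0057803)
y = -75 (y = (-112 + 97)*(14 - 9) = -15*5 = -75)
y - S(L, c) = -75 - (-1)/(173*(-123)) = -75 - (-1)*(-1)/(173*123) = -75 - 1*1/21279 = -75 - 1/21279 = -1595926/21279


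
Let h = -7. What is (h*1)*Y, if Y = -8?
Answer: 56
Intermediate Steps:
(h*1)*Y = -7*1*(-8) = -7*(-8) = 56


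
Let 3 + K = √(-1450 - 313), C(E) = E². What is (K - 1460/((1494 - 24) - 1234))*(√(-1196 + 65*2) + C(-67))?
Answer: -(542 - 59*I*√1763)*(4489 + I*√1066)/59 ≈ -42609.0 + 1.8818e+5*I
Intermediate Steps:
K = -3 + I*√1763 (K = -3 + √(-1450 - 313) = -3 + √(-1763) = -3 + I*√1763 ≈ -3.0 + 41.988*I)
(K - 1460/((1494 - 24) - 1234))*(√(-1196 + 65*2) + C(-67)) = ((-3 + I*√1763) - 1460/((1494 - 24) - 1234))*(√(-1196 + 65*2) + (-67)²) = ((-3 + I*√1763) - 1460/(1470 - 1234))*(√(-1196 + 130) + 4489) = ((-3 + I*√1763) - 1460/236)*(√(-1066) + 4489) = ((-3 + I*√1763) - 1460*1/236)*(I*√1066 + 4489) = ((-3 + I*√1763) - 365/59)*(4489 + I*√1066) = (-542/59 + I*√1763)*(4489 + I*√1066) = (4489 + I*√1066)*(-542/59 + I*√1763)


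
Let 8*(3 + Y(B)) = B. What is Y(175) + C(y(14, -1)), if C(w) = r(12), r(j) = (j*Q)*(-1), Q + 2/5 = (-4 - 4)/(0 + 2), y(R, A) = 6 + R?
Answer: 2867/40 ≈ 71.675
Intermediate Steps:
Y(B) = -3 + B/8
Q = -22/5 (Q = -2/5 + (-4 - 4)/(0 + 2) = -2/5 - 8/2 = -2/5 - 8*1/2 = -2/5 - 4 = -22/5 ≈ -4.4000)
r(j) = 22*j/5 (r(j) = (j*(-22/5))*(-1) = -22*j/5*(-1) = 22*j/5)
C(w) = 264/5 (C(w) = (22/5)*12 = 264/5)
Y(175) + C(y(14, -1)) = (-3 + (1/8)*175) + 264/5 = (-3 + 175/8) + 264/5 = 151/8 + 264/5 = 2867/40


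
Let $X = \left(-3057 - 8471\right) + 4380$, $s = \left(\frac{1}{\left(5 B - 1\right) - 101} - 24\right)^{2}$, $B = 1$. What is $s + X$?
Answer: $- \frac{61831291}{9409} \approx -6571.5$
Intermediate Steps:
$s = \frac{5424241}{9409}$ ($s = \left(\frac{1}{\left(5 \cdot 1 - 1\right) - 101} - 24\right)^{2} = \left(\frac{1}{\left(5 - 1\right) - 101} - 24\right)^{2} = \left(\frac{1}{4 - 101} - 24\right)^{2} = \left(\frac{1}{-97} - 24\right)^{2} = \left(- \frac{1}{97} - 24\right)^{2} = \left(- \frac{2329}{97}\right)^{2} = \frac{5424241}{9409} \approx 576.5$)
$X = -7148$ ($X = -11528 + 4380 = -7148$)
$s + X = \frac{5424241}{9409} - 7148 = - \frac{61831291}{9409}$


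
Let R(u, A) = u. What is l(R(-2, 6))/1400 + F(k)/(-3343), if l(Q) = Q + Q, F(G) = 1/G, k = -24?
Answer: -39941/14040600 ≈ -0.0028447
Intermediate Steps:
l(Q) = 2*Q
l(R(-2, 6))/1400 + F(k)/(-3343) = (2*(-2))/1400 + 1/(-24*(-3343)) = -4*1/1400 - 1/24*(-1/3343) = -1/350 + 1/80232 = -39941/14040600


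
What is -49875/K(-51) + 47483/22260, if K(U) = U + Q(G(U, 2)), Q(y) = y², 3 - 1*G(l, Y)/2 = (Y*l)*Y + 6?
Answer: 44631317/24463740 ≈ 1.8244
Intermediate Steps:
G(l, Y) = -6 - 2*l*Y² (G(l, Y) = 6 - 2*((Y*l)*Y + 6) = 6 - 2*(l*Y² + 6) = 6 - 2*(6 + l*Y²) = 6 + (-12 - 2*l*Y²) = -6 - 2*l*Y²)
K(U) = U + (-6 - 8*U)² (K(U) = U + (-6 - 2*U*2²)² = U + (-6 - 2*U*4)² = U + (-6 - 8*U)²)
-49875/K(-51) + 47483/22260 = -49875/(-51 + 4*(3 + 4*(-51))²) + 47483/22260 = -49875/(-51 + 4*(3 - 204)²) + 47483*(1/22260) = -49875/(-51 + 4*(-201)²) + 47483/22260 = -49875/(-51 + 4*40401) + 47483/22260 = -49875/(-51 + 161604) + 47483/22260 = -49875/161553 + 47483/22260 = -49875*1/161553 + 47483/22260 = -2375/7693 + 47483/22260 = 44631317/24463740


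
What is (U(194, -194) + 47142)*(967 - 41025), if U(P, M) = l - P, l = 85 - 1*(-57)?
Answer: -1886331220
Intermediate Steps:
l = 142 (l = 85 + 57 = 142)
U(P, M) = 142 - P
(U(194, -194) + 47142)*(967 - 41025) = ((142 - 1*194) + 47142)*(967 - 41025) = ((142 - 194) + 47142)*(-40058) = (-52 + 47142)*(-40058) = 47090*(-40058) = -1886331220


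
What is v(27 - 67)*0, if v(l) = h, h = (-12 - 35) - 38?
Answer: 0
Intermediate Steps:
h = -85 (h = -47 - 38 = -85)
v(l) = -85
v(27 - 67)*0 = -85*0 = 0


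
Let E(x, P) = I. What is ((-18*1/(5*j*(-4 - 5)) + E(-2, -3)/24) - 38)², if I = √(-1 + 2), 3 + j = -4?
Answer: 1019716489/705600 ≈ 1445.2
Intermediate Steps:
j = -7 (j = -3 - 4 = -7)
I = 1 (I = √1 = 1)
E(x, P) = 1
((-18*1/(5*j*(-4 - 5)) + E(-2, -3)/24) - 38)² = ((-18*(-1/(35*(-4 - 5))) + 1/24) - 38)² = ((-18/(-9*5*(-7)) + 1*(1/24)) - 38)² = ((-18/((-45*(-7))) + 1/24) - 38)² = ((-18/315 + 1/24) - 38)² = ((-18*1/315 + 1/24) - 38)² = ((-2/35 + 1/24) - 38)² = (-13/840 - 38)² = (-31933/840)² = 1019716489/705600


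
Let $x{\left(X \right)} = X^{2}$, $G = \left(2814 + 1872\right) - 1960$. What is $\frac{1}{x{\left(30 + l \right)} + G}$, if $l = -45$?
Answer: $\frac{1}{2951} \approx 0.00033887$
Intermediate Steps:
$G = 2726$ ($G = 4686 - 1960 = 2726$)
$\frac{1}{x{\left(30 + l \right)} + G} = \frac{1}{\left(30 - 45\right)^{2} + 2726} = \frac{1}{\left(-15\right)^{2} + 2726} = \frac{1}{225 + 2726} = \frac{1}{2951}$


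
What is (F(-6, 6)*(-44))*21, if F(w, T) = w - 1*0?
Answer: 5544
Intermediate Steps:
F(w, T) = w (F(w, T) = w + 0 = w)
(F(-6, 6)*(-44))*21 = -6*(-44)*21 = 264*21 = 5544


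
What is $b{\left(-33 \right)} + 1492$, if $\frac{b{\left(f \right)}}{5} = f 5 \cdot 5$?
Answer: $-2633$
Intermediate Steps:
$b{\left(f \right)} = 125 f$ ($b{\left(f \right)} = 5 f 5 \cdot 5 = 5 \cdot 5 f 5 = 5 \cdot 25 f = 125 f$)
$b{\left(-33 \right)} + 1492 = 125 \left(-33\right) + 1492 = -4125 + 1492 = -2633$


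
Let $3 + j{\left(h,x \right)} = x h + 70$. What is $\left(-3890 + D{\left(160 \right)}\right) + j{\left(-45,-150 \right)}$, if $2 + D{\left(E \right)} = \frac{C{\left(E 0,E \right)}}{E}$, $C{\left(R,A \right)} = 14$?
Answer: $\frac{234007}{80} \approx 2925.1$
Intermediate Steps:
$j{\left(h,x \right)} = 67 + h x$ ($j{\left(h,x \right)} = -3 + \left(x h + 70\right) = -3 + \left(h x + 70\right) = -3 + \left(70 + h x\right) = 67 + h x$)
$D{\left(E \right)} = -2 + \frac{14}{E}$
$\left(-3890 + D{\left(160 \right)}\right) + j{\left(-45,-150 \right)} = \left(-3890 - \left(2 - \frac{14}{160}\right)\right) + \left(67 - -6750\right) = \left(-3890 + \left(-2 + 14 \cdot \frac{1}{160}\right)\right) + \left(67 + 6750\right) = \left(-3890 + \left(-2 + \frac{7}{80}\right)\right) + 6817 = \left(-3890 - \frac{153}{80}\right) + 6817 = - \frac{311353}{80} + 6817 = \frac{234007}{80}$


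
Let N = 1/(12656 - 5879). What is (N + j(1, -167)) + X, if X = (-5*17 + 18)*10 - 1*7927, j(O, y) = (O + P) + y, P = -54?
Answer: -59752808/6777 ≈ -8817.0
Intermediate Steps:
j(O, y) = -54 + O + y (j(O, y) = (O - 54) + y = (-54 + O) + y = -54 + O + y)
N = 1/6777 ≈ 0.00014756
X = -8597 (X = (-85 + 18)*10 - 7927 = -67*10 - 7927 = -670 - 7927 = -8597)
(N + j(1, -167)) + X = (1/6777 + (-54 + 1 - 167)) - 8597 = (1/6777 - 220) - 8597 = -1490939/6777 - 8597 = -59752808/6777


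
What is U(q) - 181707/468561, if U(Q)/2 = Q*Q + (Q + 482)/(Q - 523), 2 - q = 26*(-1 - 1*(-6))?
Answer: 1110542025067/33892579 ≈ 32767.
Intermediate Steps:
q = -128 (q = 2 - 26*(-1 - 1*(-6)) = 2 - 26*(-1 + 6) = 2 - 26*5 = 2 - 1*130 = 2 - 130 = -128)
U(Q) = 2*Q² + 2*(482 + Q)/(-523 + Q) (U(Q) = 2*(Q*Q + (Q + 482)/(Q - 523)) = 2*(Q² + (482 + Q)/(-523 + Q)) = 2*Q² + 2*(482 + Q)/(-523 + Q))
U(q) - 181707/468561 = 2*(482 - 128 + (-128)³ - 523*(-128)²)/(-523 - 128) - 181707/468561 = 2*(482 - 128 - 2097152 - 523*16384)/(-651) - 181707*1/468561 = 2*(-1/651)*(482 - 128 - 2097152 - 8568832) - 60569/156187 = 2*(-1/651)*(-10665630) - 60569/156187 = 7110420/217 - 60569/156187 = 1110542025067/33892579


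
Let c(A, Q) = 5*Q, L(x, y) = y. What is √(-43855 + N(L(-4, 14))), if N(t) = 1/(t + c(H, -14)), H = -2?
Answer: I*√34382334/28 ≈ 209.42*I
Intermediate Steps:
N(t) = 1/(-70 + t) (N(t) = 1/(t + 5*(-14)) = 1/(t - 70) = 1/(-70 + t))
√(-43855 + N(L(-4, 14))) = √(-43855 + 1/(-70 + 14)) = √(-43855 + 1/(-56)) = √(-43855 - 1/56) = √(-2455881/56) = I*√34382334/28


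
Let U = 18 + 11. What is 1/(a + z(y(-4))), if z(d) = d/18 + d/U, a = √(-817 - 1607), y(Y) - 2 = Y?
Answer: -12267/165127513 - 136242*I*√606/165127513 ≈ -7.4288e-5 - 0.020311*I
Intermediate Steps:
U = 29
y(Y) = 2 + Y
a = 2*I*√606 (a = √(-2424) = 2*I*√606 ≈ 49.234*I)
z(d) = 47*d/522 (z(d) = d/18 + d/29 = 47*d/522)
1/(a + z(y(-4))) = 1/(2*I*√606 + 47*(2 - 4)/522) = 1/(2*I*√606 + (47/522)*(-2)) = 1/(2*I*√606 - 47/261) = 1/(-47/261 + 2*I*√606)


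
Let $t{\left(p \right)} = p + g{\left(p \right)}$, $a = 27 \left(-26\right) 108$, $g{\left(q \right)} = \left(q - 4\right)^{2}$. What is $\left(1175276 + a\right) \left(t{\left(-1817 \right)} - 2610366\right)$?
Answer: $773863716680$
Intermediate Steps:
$g{\left(q \right)} = \left(-4 + q\right)^{2}$
$a = -75816$ ($a = \left(-702\right) 108 = -75816$)
$t{\left(p \right)} = p + \left(-4 + p\right)^{2}$
$\left(1175276 + a\right) \left(t{\left(-1817 \right)} - 2610366\right) = \left(1175276 - 75816\right) \left(\left(-1817 + \left(-4 - 1817\right)^{2}\right) - 2610366\right) = 1099460 \left(\left(-1817 + \left(-1821\right)^{2}\right) - 2610366\right) = 1099460 \left(\left(-1817 + 3316041\right) - 2610366\right) = 1099460 \left(3314224 - 2610366\right) = 1099460 \cdot 703858 = 773863716680$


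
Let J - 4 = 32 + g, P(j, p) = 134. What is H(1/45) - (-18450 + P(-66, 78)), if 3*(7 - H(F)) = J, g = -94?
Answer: 55027/3 ≈ 18342.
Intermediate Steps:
J = -58 (J = 4 + (32 - 94) = 4 - 62 = -58)
H(F) = 79/3 (H(F) = 7 - ⅓*(-58) = 7 + 58/3 = 79/3)
H(1/45) - (-18450 + P(-66, 78)) = 79/3 - (-18450 + 134) = 79/3 - 1*(-18316) = 79/3 + 18316 = 55027/3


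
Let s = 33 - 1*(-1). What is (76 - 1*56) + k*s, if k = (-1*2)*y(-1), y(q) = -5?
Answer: 360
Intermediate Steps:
s = 34 (s = 33 + 1 = 34)
k = 10 (k = -1*2*(-5) = -2*(-5) = 10)
(76 - 1*56) + k*s = (76 - 1*56) + 10*34 = (76 - 56) + 340 = 20 + 340 = 360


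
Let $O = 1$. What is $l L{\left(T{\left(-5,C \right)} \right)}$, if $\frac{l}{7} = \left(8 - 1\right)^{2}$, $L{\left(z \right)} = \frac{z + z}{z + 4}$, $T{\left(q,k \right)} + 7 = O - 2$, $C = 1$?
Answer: $1372$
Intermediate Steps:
$T{\left(q,k \right)} = -8$ ($T{\left(q,k \right)} = -7 + \left(1 - 2\right) = -7 - 1 = -8$)
$L{\left(z \right)} = \frac{2 z}{4 + z}$
$l = 343$ ($l = 7 \left(8 - 1\right)^{2} = 7 \cdot 7^{2} = 7 \cdot 49 = 343$)
$l L{\left(T{\left(-5,C \right)} \right)} = 343 \cdot 2 \left(-8\right) \frac{1}{4 - 8} = 343 \cdot 2 \left(-8\right) \frac{1}{-4} = 343 \cdot 2 \left(-8\right) \left(- \frac{1}{4}\right) = 343 \cdot 4 = 1372$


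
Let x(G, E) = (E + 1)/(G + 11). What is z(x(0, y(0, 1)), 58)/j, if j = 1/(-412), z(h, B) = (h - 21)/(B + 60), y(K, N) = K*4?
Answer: 47380/649 ≈ 73.005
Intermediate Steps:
y(K, N) = 4*K
x(G, E) = (1 + E)/(11 + G)
z(h, B) = (-21 + h)/(60 + B)
j = -1/412 ≈ -0.0024272
z(x(0, y(0, 1)), 58)/j = ((-21 + (1 + 4*0)/(11 + 0))/(60 + 58))/(-1/412) = ((-21 + (1 + 0)/11)/118)*(-412) = ((-21 + (1/11)*1)/118)*(-412) = ((-21 + 1/11)/118)*(-412) = ((1/118)*(-230/11))*(-412) = -115/649*(-412) = 47380/649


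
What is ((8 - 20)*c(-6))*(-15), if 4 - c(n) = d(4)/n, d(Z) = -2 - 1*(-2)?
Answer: 720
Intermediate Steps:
d(Z) = 0 (d(Z) = -2 + 2 = 0)
c(n) = 4 (c(n) = 4 - 0/n = 4 - 1*0 = 4 + 0 = 4)
((8 - 20)*c(-6))*(-15) = ((8 - 20)*4)*(-15) = -12*4*(-15) = -48*(-15) = 720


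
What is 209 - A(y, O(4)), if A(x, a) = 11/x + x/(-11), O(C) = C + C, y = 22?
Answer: 421/2 ≈ 210.50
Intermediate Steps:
O(C) = 2*C
A(x, a) = 11/x - x/11 (A(x, a) = 11/x + x*(-1/11) = 11/x - x/11)
209 - A(y, O(4)) = 209 - (11/22 - 1/11*22) = 209 - (11*(1/22) - 2) = 209 - (½ - 2) = 209 - 1*(-3/2) = 209 + 3/2 = 421/2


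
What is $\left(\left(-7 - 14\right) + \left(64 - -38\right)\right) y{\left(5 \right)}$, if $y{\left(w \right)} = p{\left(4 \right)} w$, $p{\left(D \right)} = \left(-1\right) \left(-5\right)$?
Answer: $2025$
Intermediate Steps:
$p{\left(D \right)} = 5$
$y{\left(w \right)} = 5 w$
$\left(\left(-7 - 14\right) + \left(64 - -38\right)\right) y{\left(5 \right)} = \left(\left(-7 - 14\right) + \left(64 - -38\right)\right) 5 \cdot 5 = \left(-21 + \left(64 + 38\right)\right) 25 = \left(-21 + 102\right) 25 = 81 \cdot 25 = 2025$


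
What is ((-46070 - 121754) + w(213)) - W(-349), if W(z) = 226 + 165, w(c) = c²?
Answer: -122846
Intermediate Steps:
W(z) = 391
((-46070 - 121754) + w(213)) - W(-349) = ((-46070 - 121754) + 213²) - 1*391 = (-167824 + 45369) - 391 = -122455 - 391 = -122846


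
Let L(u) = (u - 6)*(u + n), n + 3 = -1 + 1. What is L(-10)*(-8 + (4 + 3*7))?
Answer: 3536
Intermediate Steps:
n = -3 (n = -3 + (-1 + 1) = -3 + 0 = -3)
L(u) = (-6 + u)*(-3 + u) (L(u) = (u - 6)*(u - 3) = (-6 + u)*(-3 + u))
L(-10)*(-8 + (4 + 3*7)) = (18 + (-10)² - 9*(-10))*(-8 + (4 + 3*7)) = (18 + 100 + 90)*(-8 + (4 + 21)) = 208*(-8 + 25) = 208*17 = 3536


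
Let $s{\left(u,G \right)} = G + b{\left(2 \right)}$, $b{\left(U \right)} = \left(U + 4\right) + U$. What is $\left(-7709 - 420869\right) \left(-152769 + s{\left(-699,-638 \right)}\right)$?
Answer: $65743436622$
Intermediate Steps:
$b{\left(U \right)} = 4 + 2 U$ ($b{\left(U \right)} = \left(4 + U\right) + U = 4 + 2 U$)
$s{\left(u,G \right)} = 8 + G$ ($s{\left(u,G \right)} = G + \left(4 + 2 \cdot 2\right) = G + \left(4 + 4\right) = G + 8 = 8 + G$)
$\left(-7709 - 420869\right) \left(-152769 + s{\left(-699,-638 \right)}\right) = \left(-7709 - 420869\right) \left(-152769 + \left(8 - 638\right)\right) = - 428578 \left(-152769 - 630\right) = \left(-428578\right) \left(-153399\right) = 65743436622$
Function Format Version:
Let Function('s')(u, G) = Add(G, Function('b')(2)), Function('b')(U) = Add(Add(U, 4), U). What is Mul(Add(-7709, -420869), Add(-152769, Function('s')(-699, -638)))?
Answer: 65743436622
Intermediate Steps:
Function('b')(U) = Add(4, Mul(2, U)) (Function('b')(U) = Add(Add(4, U), U) = Add(4, Mul(2, U)))
Function('s')(u, G) = Add(8, G) (Function('s')(u, G) = Add(G, Add(4, Mul(2, 2))) = Add(G, Add(4, 4)) = Add(G, 8) = Add(8, G))
Mul(Add(-7709, -420869), Add(-152769, Function('s')(-699, -638))) = Mul(Add(-7709, -420869), Add(-152769, Add(8, -638))) = Mul(-428578, Add(-152769, -630)) = Mul(-428578, -153399) = 65743436622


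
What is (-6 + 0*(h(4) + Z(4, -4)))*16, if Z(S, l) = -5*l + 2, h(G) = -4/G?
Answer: -96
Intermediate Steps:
Z(S, l) = 2 - 5*l
(-6 + 0*(h(4) + Z(4, -4)))*16 = (-6 + 0*(-4/4 + (2 - 5*(-4))))*16 = (-6 + 0*(-4*¼ + (2 + 20)))*16 = (-6 + 0*(-1 + 22))*16 = (-6 + 0*21)*16 = (-6 + 0)*16 = -6*16 = -96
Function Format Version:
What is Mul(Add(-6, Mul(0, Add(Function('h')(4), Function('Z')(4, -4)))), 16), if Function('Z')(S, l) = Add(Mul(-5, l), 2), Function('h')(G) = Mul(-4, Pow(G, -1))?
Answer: -96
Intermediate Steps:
Function('Z')(S, l) = Add(2, Mul(-5, l))
Mul(Add(-6, Mul(0, Add(Function('h')(4), Function('Z')(4, -4)))), 16) = Mul(Add(-6, Mul(0, Add(Mul(-4, Pow(4, -1)), Add(2, Mul(-5, -4))))), 16) = Mul(Add(-6, Mul(0, Add(Mul(-4, Rational(1, 4)), Add(2, 20)))), 16) = Mul(Add(-6, Mul(0, Add(-1, 22))), 16) = Mul(Add(-6, Mul(0, 21)), 16) = Mul(Add(-6, 0), 16) = Mul(-6, 16) = -96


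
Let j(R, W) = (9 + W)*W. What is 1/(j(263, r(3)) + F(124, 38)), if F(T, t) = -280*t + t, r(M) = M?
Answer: -1/10566 ≈ -9.4643e-5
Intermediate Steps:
j(R, W) = W*(9 + W)
F(T, t) = -279*t
1/(j(263, r(3)) + F(124, 38)) = 1/(3*(9 + 3) - 279*38) = 1/(3*12 - 10602) = 1/(36 - 10602) = 1/(-10566) = -1/10566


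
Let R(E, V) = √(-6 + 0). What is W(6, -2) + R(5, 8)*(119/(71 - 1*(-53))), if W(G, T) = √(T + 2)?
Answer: 119*I*√6/124 ≈ 2.3507*I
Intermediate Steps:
R(E, V) = I*√6 (R(E, V) = √(-6) = I*√6)
W(G, T) = √(2 + T)
W(6, -2) + R(5, 8)*(119/(71 - 1*(-53))) = √(2 - 2) + (I*√6)*(119/(71 - 1*(-53))) = √0 + (I*√6)*(119/(71 + 53)) = 0 + (I*√6)*(119/124) = 0 + 119*I*√6/124 = 119*I*√6/124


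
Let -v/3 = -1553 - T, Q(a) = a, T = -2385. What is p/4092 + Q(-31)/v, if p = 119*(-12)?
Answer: -286453/851136 ≈ -0.33655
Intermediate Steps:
p = -1428
v = -2496 (v = -3*(-1553 - 1*(-2385)) = -3*(-1553 + 2385) = -3*832 = -2496)
p/4092 + Q(-31)/v = -1428/4092 - 31/(-2496) = -1428*1/4092 - 31*(-1/2496) = -119/341 + 31/2496 = -286453/851136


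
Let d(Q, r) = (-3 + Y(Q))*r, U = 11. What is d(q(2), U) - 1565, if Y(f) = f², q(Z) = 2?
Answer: -1554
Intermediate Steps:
d(Q, r) = r*(-3 + Q²) (d(Q, r) = (-3 + Q²)*r = r*(-3 + Q²))
d(q(2), U) - 1565 = 11*(-3 + 2²) - 1565 = 11*(-3 + 4) - 1565 = 11*1 - 1565 = 11 - 1565 = -1554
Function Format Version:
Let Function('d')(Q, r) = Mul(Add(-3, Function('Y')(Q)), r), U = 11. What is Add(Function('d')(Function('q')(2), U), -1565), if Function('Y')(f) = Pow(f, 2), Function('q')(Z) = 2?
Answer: -1554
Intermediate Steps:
Function('d')(Q, r) = Mul(r, Add(-3, Pow(Q, 2))) (Function('d')(Q, r) = Mul(Add(-3, Pow(Q, 2)), r) = Mul(r, Add(-3, Pow(Q, 2))))
Add(Function('d')(Function('q')(2), U), -1565) = Add(Mul(11, Add(-3, Pow(2, 2))), -1565) = Add(Mul(11, Add(-3, 4)), -1565) = Add(Mul(11, 1), -1565) = Add(11, -1565) = -1554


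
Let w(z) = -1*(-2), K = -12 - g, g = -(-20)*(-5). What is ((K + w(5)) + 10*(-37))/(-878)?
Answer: 140/439 ≈ 0.31891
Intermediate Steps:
g = -100 (g = -5*20 = -100)
K = 88 (K = -12 - 1*(-100) = -12 + 100 = 88)
w(z) = 2
((K + w(5)) + 10*(-37))/(-878) = ((88 + 2) + 10*(-37))/(-878) = (90 - 370)*(-1/878) = -280*(-1/878) = 140/439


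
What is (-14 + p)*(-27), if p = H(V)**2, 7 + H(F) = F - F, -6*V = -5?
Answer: -945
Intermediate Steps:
V = 5/6 (V = -1/6*(-5) = 5/6 ≈ 0.83333)
H(F) = -7 (H(F) = -7 + (F - F) = -7 + 0 = -7)
p = 49 (p = (-7)**2 = 49)
(-14 + p)*(-27) = (-14 + 49)*(-27) = 35*(-27) = -945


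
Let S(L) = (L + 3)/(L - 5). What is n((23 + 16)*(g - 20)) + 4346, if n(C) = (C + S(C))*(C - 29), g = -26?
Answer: 5888114599/1799 ≈ 3.2730e+6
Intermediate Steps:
S(L) = (3 + L)/(-5 + L)
n(C) = (-29 + C)*(C + (3 + C)/(-5 + C)) (n(C) = (C + (3 + C)/(-5 + C))*(C - 29) = (C + (3 + C)/(-5 + C))*(-29 + C) = (-29 + C)*(C + (3 + C)/(-5 + C)))
n((23 + 16)*(g - 20)) + 4346 = (-87 + ((23 + 16)*(-26 - 20))³ - 33*(-26 - 20)²*(23 + 16)² + 119*((23 + 16)*(-26 - 20)))/(-5 + (23 + 16)*(-26 - 20)) + 4346 = (-87 + (39*(-46))³ - 33*(39*(-46))² + 119*(39*(-46)))/(-5 + 39*(-46)) + 4346 = (-87 + (-1794)³ - 33*(-1794)² + 119*(-1794))/(-5 - 1794) + 4346 = (-87 - 5773874184 - 33*3218436 - 213486)/(-1799) + 4346 = -(-87 - 5773874184 - 106208388 - 213486)/1799 + 4346 = -1/1799*(-5880296145) + 4346 = 5880296145/1799 + 4346 = 5888114599/1799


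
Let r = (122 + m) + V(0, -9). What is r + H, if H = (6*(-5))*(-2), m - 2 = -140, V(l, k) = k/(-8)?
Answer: 361/8 ≈ 45.125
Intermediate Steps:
V(l, k) = -k/8 (V(l, k) = k*(-⅛) = -k/8)
m = -138 (m = 2 - 140 = -138)
r = -119/8 (r = (122 - 138) - ⅛*(-9) = -16 + 9/8 = -119/8 ≈ -14.875)
H = 60 (H = -30*(-2) = 60)
r + H = -119/8 + 60 = 361/8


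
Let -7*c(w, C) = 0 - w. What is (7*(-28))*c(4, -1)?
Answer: -112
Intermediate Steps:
c(w, C) = w/7 (c(w, C) = -(0 - w)/7 = -(-1)*w/7 = w/7)
(7*(-28))*c(4, -1) = (7*(-28))*((1/7)*4) = -196*4/7 = -112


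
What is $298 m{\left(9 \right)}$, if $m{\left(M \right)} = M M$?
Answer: $24138$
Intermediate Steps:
$m{\left(M \right)} = M^{2}$
$298 m{\left(9 \right)} = 298 \cdot 9^{2} = 298 \cdot 81 = 24138$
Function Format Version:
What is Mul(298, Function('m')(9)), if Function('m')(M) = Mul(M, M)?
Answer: 24138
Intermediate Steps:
Function('m')(M) = Pow(M, 2)
Mul(298, Function('m')(9)) = Mul(298, Pow(9, 2)) = Mul(298, 81) = 24138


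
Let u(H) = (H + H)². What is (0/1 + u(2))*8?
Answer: 128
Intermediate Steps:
u(H) = 4*H² (u(H) = (2*H)² = 4*H²)
(0/1 + u(2))*8 = (0/1 + 4*2²)*8 = (0*1 + 4*4)*8 = (0 + 16)*8 = 16*8 = 128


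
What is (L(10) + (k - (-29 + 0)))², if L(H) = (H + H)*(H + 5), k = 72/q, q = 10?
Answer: 2825761/25 ≈ 1.1303e+5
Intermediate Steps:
k = 36/5 (k = 72/10 = 72*(⅒) = 36/5 ≈ 7.2000)
L(H) = 2*H*(5 + H) (L(H) = (2*H)*(5 + H) = 2*H*(5 + H))
(L(10) + (k - (-29 + 0)))² = (2*10*(5 + 10) + (36/5 - (-29 + 0)))² = (2*10*15 + (36/5 - 1*(-29)))² = (300 + (36/5 + 29))² = (300 + 181/5)² = (1681/5)² = 2825761/25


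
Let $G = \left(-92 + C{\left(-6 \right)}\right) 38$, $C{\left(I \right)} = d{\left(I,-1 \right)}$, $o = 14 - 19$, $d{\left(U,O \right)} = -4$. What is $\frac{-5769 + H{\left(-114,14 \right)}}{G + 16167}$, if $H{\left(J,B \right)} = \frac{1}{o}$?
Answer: $- \frac{28846}{62595} \approx -0.46084$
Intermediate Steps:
$o = -5$
$C{\left(I \right)} = -4$
$H{\left(J,B \right)} = - \frac{1}{5}$ ($H{\left(J,B \right)} = \frac{1}{-5} = - \frac{1}{5}$)
$G = -3648$ ($G = \left(-92 - 4\right) 38 = \left(-96\right) 38 = -3648$)
$\frac{-5769 + H{\left(-114,14 \right)}}{G + 16167} = \frac{-5769 - \frac{1}{5}}{-3648 + 16167} = - \frac{28846}{5 \cdot 12519} = \left(- \frac{28846}{5}\right) \frac{1}{12519} = - \frac{28846}{62595}$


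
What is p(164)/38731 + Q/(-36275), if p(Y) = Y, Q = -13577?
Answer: 531799887/1404967025 ≈ 0.37851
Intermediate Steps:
p(164)/38731 + Q/(-36275) = 164/38731 - 13577/(-36275) = 164*(1/38731) - 13577*(-1/36275) = 164/38731 + 13577/36275 = 531799887/1404967025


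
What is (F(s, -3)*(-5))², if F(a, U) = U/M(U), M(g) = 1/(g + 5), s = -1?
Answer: 900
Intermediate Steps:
M(g) = 1/(5 + g)
F(a, U) = U*(5 + U) (F(a, U) = U/(1/(5 + U)) = U*(5 + U))
(F(s, -3)*(-5))² = (-3*(5 - 3)*(-5))² = (-3*2*(-5))² = (-6*(-5))² = 30² = 900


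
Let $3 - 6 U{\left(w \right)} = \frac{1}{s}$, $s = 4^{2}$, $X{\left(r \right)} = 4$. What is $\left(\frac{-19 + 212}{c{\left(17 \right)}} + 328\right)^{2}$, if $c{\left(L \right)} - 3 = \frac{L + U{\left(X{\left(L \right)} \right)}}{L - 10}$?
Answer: $\frac{1800040822336}{13653025} \approx 1.3184 \cdot 10^{5}$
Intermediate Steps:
$s = 16$
$U{\left(w \right)} = \frac{47}{96}$ ($U{\left(w \right)} = \frac{1}{2} - \frac{1}{6 \cdot 16} = \frac{1}{2} - \frac{1}{96} = \frac{47}{96}$)
$c{\left(L \right)} = 3 + \frac{\frac{47}{96} + L}{-10 + L}$ ($c{\left(L \right)} = 3 + \frac{L + \frac{47}{96}}{L - 10} = 3 + \frac{\frac{47}{96} + L}{-10 + L}$)
$\left(\frac{-19 + 212}{c{\left(17 \right)}} + 328\right)^{2} = \left(\frac{-19 + 212}{\frac{1}{96} \frac{1}{-10 + 17} \left(-2833 + 384 \cdot 17\right)} + 328\right)^{2} = \left(\frac{193}{\frac{1}{96} \cdot \frac{1}{7} \left(-2833 + 6528\right)} + 328\right)^{2} = \left(\frac{193}{\frac{1}{96} \cdot \frac{1}{7} \cdot 3695} + 328\right)^{2} = \left(\frac{193}{\frac{3695}{672}} + 328\right)^{2} = \left(193 \cdot \frac{672}{3695} + 328\right)^{2} = \left(\frac{129696}{3695} + 328\right)^{2} = \left(\frac{1341656}{3695}\right)^{2} = \frac{1800040822336}{13653025}$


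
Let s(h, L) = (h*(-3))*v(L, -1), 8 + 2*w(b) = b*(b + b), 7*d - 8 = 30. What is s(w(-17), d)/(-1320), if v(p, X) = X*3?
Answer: -171/88 ≈ -1.9432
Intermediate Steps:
d = 38/7 (d = 8/7 + (⅐)*30 = 8/7 + 30/7 = 38/7 ≈ 5.4286)
w(b) = -4 + b² (w(b) = -4 + (b*(b + b))/2 = -4 + (b*(2*b))/2 = -4 + (2*b²)/2 = -4 + b²)
v(p, X) = 3*X
s(h, L) = 9*h (s(h, L) = (h*(-3))*(3*(-1)) = -3*h*(-3) = 9*h)
s(w(-17), d)/(-1320) = (9*(-4 + (-17)²))/(-1320) = (9*(-4 + 289))*(-1/1320) = (9*285)*(-1/1320) = 2565*(-1/1320) = -171/88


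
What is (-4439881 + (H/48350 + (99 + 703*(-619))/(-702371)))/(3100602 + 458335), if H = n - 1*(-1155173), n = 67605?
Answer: -75387935489117456/60430105825482725 ≈ -1.2475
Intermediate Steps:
H = 1222778 (H = 67605 - 1*(-1155173) = 67605 + 1155173 = 1222778)
(-4439881 + (H/48350 + (99 + 703*(-619))/(-702371)))/(3100602 + 458335) = (-4439881 + (1222778/48350 + (99 + 703*(-619))/(-702371)))/(3100602 + 458335) = (-4439881 + (1222778*(1/48350) + (99 - 435157)*(-1/702371)))/3558937 = (-4439881 + (611389/24175 - 435058*(-1/702371)))*(1/3558937) = (-4439881 + (611389/24175 + 435058/702371))*(1/3558937) = (-4439881 + 439939430469/16979818925)*(1/3558937) = -75387935489117456/16979818925*1/3558937 = -75387935489117456/60430105825482725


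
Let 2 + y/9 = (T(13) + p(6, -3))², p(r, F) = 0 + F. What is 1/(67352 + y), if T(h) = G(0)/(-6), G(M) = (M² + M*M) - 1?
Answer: 4/269625 ≈ 1.4835e-5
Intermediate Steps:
p(r, F) = F
G(M) = -1 + 2*M² (G(M) = (M² + M²) - 1 = 2*M² - 1 = -1 + 2*M²)
T(h) = ⅙ (T(h) = (-1 + 2*0²)/(-6) = (-1 + 2*0)*(-⅙) = (-1 + 0)*(-⅙) = -1*(-⅙) = ⅙)
y = 217/4 (y = -18 + 9*(⅙ - 3)² = -18 + 9*(-17/6)² = -18 + 9*(289/36) = -18 + 289/4 = 217/4 ≈ 54.250)
1/(67352 + y) = 1/(67352 + 217/4) = 1/(269625/4) = 4/269625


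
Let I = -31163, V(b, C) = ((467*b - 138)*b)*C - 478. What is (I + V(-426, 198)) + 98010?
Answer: 16792066209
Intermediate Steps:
V(b, C) = -478 + C*b*(-138 + 467*b) (V(b, C) = ((-138 + 467*b)*b)*C - 478 = (b*(-138 + 467*b))*C - 478 = C*b*(-138 + 467*b) - 478 = -478 + C*b*(-138 + 467*b))
(I + V(-426, 198)) + 98010 = (-31163 + (-478 - 138*198*(-426) + 467*198*(-426)²)) + 98010 = (-31163 + (-478 + 11640024 + 467*198*181476)) + 98010 = (-31163 + (-478 + 11640024 + 16780359816)) + 98010 = (-31163 + 16791999362) + 98010 = 16791968199 + 98010 = 16792066209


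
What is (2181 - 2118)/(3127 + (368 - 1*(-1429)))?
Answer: 63/4924 ≈ 0.012794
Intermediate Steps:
(2181 - 2118)/(3127 + (368 - 1*(-1429))) = 63/(3127 + (368 + 1429)) = 63/(3127 + 1797) = 63/4924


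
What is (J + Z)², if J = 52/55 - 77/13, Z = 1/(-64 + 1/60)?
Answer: 1552493572081/62267716225 ≈ 24.933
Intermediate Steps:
Z = -60/3839 (Z = 1/(-64 + 1/60) = 1/(-3839/60) = -60/3839 ≈ -0.015629)
J = -3559/715 (J = 52*(1/55) - 77*1/13 = 52/55 - 77/13 = -3559/715 ≈ -4.9776)
(J + Z)² = (-3559/715 - 60/3839)² = (-1245991/249535)² = 1552493572081/62267716225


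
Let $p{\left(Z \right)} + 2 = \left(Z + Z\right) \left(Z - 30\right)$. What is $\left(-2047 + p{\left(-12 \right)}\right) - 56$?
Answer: $-1097$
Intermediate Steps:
$p{\left(Z \right)} = -2 + 2 Z \left(-30 + Z\right)$ ($p{\left(Z \right)} = -2 + \left(Z + Z\right) \left(Z - 30\right) = -2 + 2 Z \left(-30 + Z\right)$)
$\left(-2047 + p{\left(-12 \right)}\right) - 56 = \left(-2047 - \left(-718 - 288\right)\right) - 56 = \left(-2047 + \left(-2 + 720 + 2 \cdot 144\right)\right) - 56 = \left(-2047 + \left(-2 + 720 + 288\right)\right) - 56 = \left(-2047 + 1006\right) - 56 = -1041 - 56 = -1097$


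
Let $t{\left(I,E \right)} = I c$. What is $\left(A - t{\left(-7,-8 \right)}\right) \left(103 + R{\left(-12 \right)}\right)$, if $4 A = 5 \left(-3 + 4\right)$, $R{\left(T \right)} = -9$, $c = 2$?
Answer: $\frac{2867}{2} \approx 1433.5$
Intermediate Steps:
$t{\left(I,E \right)} = 2 I$ ($t{\left(I,E \right)} = I 2 = 2 I$)
$A = \frac{5}{4}$ ($A = \frac{5 \left(-3 + 4\right)}{4} = \frac{5 \cdot 1}{4} = \frac{1}{4} \cdot 5 = \frac{5}{4} \approx 1.25$)
$\left(A - t{\left(-7,-8 \right)}\right) \left(103 + R{\left(-12 \right)}\right) = \left(\frac{5}{4} - 2 \left(-7\right)\right) \left(103 - 9\right) = \left(\frac{5}{4} - -14\right) 94 = \left(\frac{5}{4} + 14\right) 94 = \frac{61}{4} \cdot 94 = \frac{2867}{2}$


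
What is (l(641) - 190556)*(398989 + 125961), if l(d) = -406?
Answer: -100245501900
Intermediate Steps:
(l(641) - 190556)*(398989 + 125961) = (-406 - 190556)*(398989 + 125961) = -190962*524950 = -100245501900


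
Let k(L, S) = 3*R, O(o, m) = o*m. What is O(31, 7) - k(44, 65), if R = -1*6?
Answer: 235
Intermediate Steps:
R = -6
O(o, m) = m*o
k(L, S) = -18 (k(L, S) = 3*(-6) = -18)
O(31, 7) - k(44, 65) = 7*31 - 1*(-18) = 217 + 18 = 235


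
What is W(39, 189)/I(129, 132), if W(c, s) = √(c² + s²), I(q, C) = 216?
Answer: √4138/72 ≈ 0.89343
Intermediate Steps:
W(39, 189)/I(129, 132) = √(39² + 189²)/216 = √(1521 + 35721)*(1/216) = √37242*(1/216) = (3*√4138)*(1/216) = √4138/72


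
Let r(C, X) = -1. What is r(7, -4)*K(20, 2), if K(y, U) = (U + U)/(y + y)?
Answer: -1/10 ≈ -0.10000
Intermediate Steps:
K(y, U) = U/y (K(y, U) = (2*U)/((2*y)) = (2*U)*(1/(2*y)) = U/y)
r(7, -4)*K(20, 2) = -2/20 = -1*1/10 = -1/10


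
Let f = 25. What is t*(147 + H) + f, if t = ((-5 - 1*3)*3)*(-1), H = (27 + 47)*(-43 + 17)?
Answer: -42623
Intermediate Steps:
H = -1924 (H = 74*(-26) = -1924)
t = 24 (t = ((-5 - 3)*3)*(-1) = -8*3*(-1) = -24*(-1) = 24)
t*(147 + H) + f = 24*(147 - 1924) + 25 = 24*(-1777) + 25 = -42648 + 25 = -42623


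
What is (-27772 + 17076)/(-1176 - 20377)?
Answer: 1528/3079 ≈ 0.49626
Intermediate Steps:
(-27772 + 17076)/(-1176 - 20377) = -10696/(-21553) = -10696*(-1/21553) = 1528/3079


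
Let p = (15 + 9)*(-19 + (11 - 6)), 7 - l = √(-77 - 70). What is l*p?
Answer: -2352 + 2352*I*√3 ≈ -2352.0 + 4073.8*I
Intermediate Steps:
l = 7 - 7*I*√3 (l = 7 - √(-77 - 70) = 7 - √(-147) = 7 - 7*I*√3 ≈ 7.0 - 12.124*I)
p = -336 (p = 24*(-19 + 5) = 24*(-14) = -336)
l*p = (7 - 7*I*√3)*(-336) = -2352 + 2352*I*√3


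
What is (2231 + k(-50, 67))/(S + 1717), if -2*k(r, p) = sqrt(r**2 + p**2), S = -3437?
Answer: -2231/1720 + sqrt(6989)/3440 ≈ -1.2728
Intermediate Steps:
k(r, p) = -sqrt(p**2 + r**2)/2 (k(r, p) = -sqrt(r**2 + p**2)/2 = -sqrt(p**2 + r**2)/2)
(2231 + k(-50, 67))/(S + 1717) = (2231 - sqrt(67**2 + (-50)**2)/2)/(-3437 + 1717) = (2231 - sqrt(4489 + 2500)/2)/(-1720) = (2231 - sqrt(6989)/2)*(-1/1720) = -2231/1720 + sqrt(6989)/3440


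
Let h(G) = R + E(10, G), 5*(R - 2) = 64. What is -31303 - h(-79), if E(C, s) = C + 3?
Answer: -156654/5 ≈ -31331.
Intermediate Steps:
E(C, s) = 3 + C
R = 74/5 (R = 2 + (1/5)*64 = 2 + 64/5 = 74/5 ≈ 14.800)
h(G) = 139/5 (h(G) = 74/5 + (3 + 10) = 74/5 + 13 = 139/5)
-31303 - h(-79) = -31303 - 1*139/5 = -31303 - 139/5 = -156654/5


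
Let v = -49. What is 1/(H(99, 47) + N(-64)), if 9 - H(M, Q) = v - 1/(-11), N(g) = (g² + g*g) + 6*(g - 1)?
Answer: 11/86459 ≈ 0.00012723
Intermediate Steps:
N(g) = -6 + 2*g² + 6*g (N(g) = (g² + g²) + 6*(-1 + g) = 2*g² + (-6 + 6*g) = -6 + 2*g² + 6*g)
H(M, Q) = 637/11 (H(M, Q) = 9 - (-49 - 1/(-11)) = 9 - (-49 - 1*(-1/11)) = 9 - (-49 + 1/11) = 9 - 1*(-538/11) = 9 + 538/11 = 637/11)
1/(H(99, 47) + N(-64)) = 1/(637/11 + (-6 + 2*(-64)² + 6*(-64))) = 1/(637/11 + (-6 + 2*4096 - 384)) = 1/(637/11 + (-6 + 8192 - 384)) = 1/(637/11 + 7802) = 1/(86459/11) = 11/86459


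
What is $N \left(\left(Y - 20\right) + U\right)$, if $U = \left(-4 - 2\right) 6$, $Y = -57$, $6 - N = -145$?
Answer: $-17063$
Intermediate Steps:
$N = 151$ ($N = 6 - -145 = 6 + 145 = 151$)
$U = -36$ ($U = \left(-6\right) 6 = -36$)
$N \left(\left(Y - 20\right) + U\right) = 151 \left(\left(-57 - 20\right) - 36\right) = 151 \left(-77 - 36\right) = 151 \left(-113\right) = -17063$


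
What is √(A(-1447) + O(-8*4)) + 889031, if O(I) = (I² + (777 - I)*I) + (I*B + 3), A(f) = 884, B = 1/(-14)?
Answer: 889031 + 3*I*√130529/7 ≈ 8.8903e+5 + 154.84*I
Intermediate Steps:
B = -1/14 ≈ -0.071429
O(I) = 3 + I² - I/14 + I*(777 - I) (O(I) = (I² + (777 - I)*I) + (I*(-1/14) + 3) = (I² + I*(777 - I)) + (-I/14 + 3) = (I² + I*(777 - I)) + (3 - I/14) = 3 + I² - I/14 + I*(777 - I))
√(A(-1447) + O(-8*4)) + 889031 = √(884 + (3 + 10877*(-8*4)/14)) + 889031 = √(884 + (3 + (10877/14)*(-32))) + 889031 = √(884 + (3 - 174032/7)) + 889031 = √(884 - 174011/7) + 889031 = √(-167823/7) + 889031 = 3*I*√130529/7 + 889031 = 889031 + 3*I*√130529/7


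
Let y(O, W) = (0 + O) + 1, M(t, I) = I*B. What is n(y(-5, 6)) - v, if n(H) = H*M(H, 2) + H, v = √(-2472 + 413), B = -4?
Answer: 28 - I*√2059 ≈ 28.0 - 45.376*I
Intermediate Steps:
M(t, I) = -4*I (M(t, I) = I*(-4) = -4*I)
y(O, W) = 1 + O (y(O, W) = O + 1 = 1 + O)
v = I*√2059 (v = √(-2059) = I*√2059 ≈ 45.376*I)
n(H) = -7*H (n(H) = H*(-4*2) + H = H*(-8) + H = -8*H + H = -7*H)
n(y(-5, 6)) - v = -7*(1 - 5) - I*√2059 = -7*(-4) - I*√2059 = 28 - I*√2059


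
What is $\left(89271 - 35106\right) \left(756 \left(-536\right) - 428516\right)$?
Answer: $-45159093780$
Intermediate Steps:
$\left(89271 - 35106\right) \left(756 \left(-536\right) - 428516\right) = 54165 \left(-405216 - 428516\right) = 54165 \left(-833732\right) = -45159093780$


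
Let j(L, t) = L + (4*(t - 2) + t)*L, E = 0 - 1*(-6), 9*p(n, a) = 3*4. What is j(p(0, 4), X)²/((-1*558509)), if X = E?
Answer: -368/218547 ≈ -0.0016838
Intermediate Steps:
p(n, a) = 4/3 (p(n, a) = (3*4)/9 = (⅑)*12 = 4/3)
E = 6 (E = 0 + 6 = 6)
X = 6
j(L, t) = L + L*(-8 + 5*t) (j(L, t) = L + (4*(-2 + t) + t)*L = L + ((-8 + 4*t) + t)*L = L + (-8 + 5*t)*L = L + L*(-8 + 5*t))
j(p(0, 4), X)²/((-1*558509)) = (4*(-7 + 5*6)/3)²/((-1*558509)) = (4*(-7 + 30)/3)²/(-558509) = ((4/3)*23)²*(-1/558509) = (92/3)²*(-1/558509) = (8464/9)*(-1/558509) = -368/218547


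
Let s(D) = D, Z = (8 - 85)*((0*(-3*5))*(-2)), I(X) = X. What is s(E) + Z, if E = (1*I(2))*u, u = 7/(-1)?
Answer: -14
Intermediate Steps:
u = -7 (u = 7*(-1) = -7)
E = -14 (E = (1*2)*(-7) = 2*(-7) = -14)
Z = 0 (Z = -77*0*(-15)*(-2) = -0*(-2) = -77*0 = 0)
s(E) + Z = -14 + 0 = -14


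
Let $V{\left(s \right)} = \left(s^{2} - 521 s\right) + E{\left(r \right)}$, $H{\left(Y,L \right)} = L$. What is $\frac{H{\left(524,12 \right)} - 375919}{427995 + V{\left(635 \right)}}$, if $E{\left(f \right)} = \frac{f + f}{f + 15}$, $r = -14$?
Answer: $- \frac{375907}{500357} \approx -0.75128$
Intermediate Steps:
$E{\left(f \right)} = \frac{2 f}{15 + f}$
$V{\left(s \right)} = -28 + s^{2} - 521 s$ ($V{\left(s \right)} = \left(s^{2} - 521 s\right) + 2 \left(-14\right) \frac{1}{15 - 14} = \left(s^{2} - 521 s\right) + 2 \left(-14\right) 1^{-1} = \left(s^{2} - 521 s\right) + 2 \left(-14\right) 1 = \left(s^{2} - 521 s\right) - 28 = -28 + s^{2} - 521 s$)
$\frac{H{\left(524,12 \right)} - 375919}{427995 + V{\left(635 \right)}} = \frac{12 - 375919}{427995 - \left(330863 - 403225\right)} = - \frac{375907}{427995 - -72362} = - \frac{375907}{427995 + 72362} = - \frac{375907}{500357}$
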